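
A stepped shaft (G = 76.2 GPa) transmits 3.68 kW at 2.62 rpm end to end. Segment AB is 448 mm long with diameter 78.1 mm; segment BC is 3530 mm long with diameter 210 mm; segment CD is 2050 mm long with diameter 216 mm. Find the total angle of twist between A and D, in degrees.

1.52°

ω = 2π·2.62/60 = 0.2744 rad/s, so T = P/ω = 3.68×10³ / 0.2744 = 13410 N·m.
J_AB = π(0.0781)⁴/32 = 3.65×10^-6 m⁴; J_BC = π(0.210)⁴/32 = 1.91×10^-4 m⁴; J_CD = π(0.216)⁴/32 = 2.14×10^-4 m⁴.
θ = (T/G)·Σ L_i/J_i = (13410/76.2×10⁹)·(0.448/3.65×10^-6 + 3.53/1.91×10^-4 + 2.05/2.14×10^-4) = 0.02653 rad.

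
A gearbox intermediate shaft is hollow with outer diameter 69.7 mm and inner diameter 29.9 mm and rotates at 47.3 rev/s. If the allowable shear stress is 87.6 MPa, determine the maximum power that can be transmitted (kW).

1670 kW

J = π(d_o⁴ − d_i⁴)/32 = π(0.0697⁴ − 0.0299⁴)/32 = 2.239×10^-6 m⁴.
T_max = τ_allow·J/r = 8.76×10^7 × 2.239×10^-6 / 0.0348 = 5627 N·m.
ω = 2π·47.3 = 297.2 rad/s, so P_max = T_max·ω = 1.672×10^6 W.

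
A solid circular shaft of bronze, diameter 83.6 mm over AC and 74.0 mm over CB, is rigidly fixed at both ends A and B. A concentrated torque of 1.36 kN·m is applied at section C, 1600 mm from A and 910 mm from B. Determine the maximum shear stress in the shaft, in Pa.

8.87e6 Pa

Compatibility: T_A·a/J_AC = T_B·b/J_CB with T_A + T_B = T₀.
J_AC = 4.80×10^-6 m⁴, J_CB = 2.94×10^-6 m⁴, so T_A = T₀·(J_AC/a)/((J_AC/a)+(J_CB/b)) = 654.0 N·m, T_B = 706.0 N·m.
τ in each portion: τ_AC = 5.70×10^6 Pa, τ_CB = 8.87×10^6 Pa; maximum is in CB.
τ_max = T_CB·r/J = 706.0·0.0370/2.94×10^-6 = 8.873×10^6 Pa.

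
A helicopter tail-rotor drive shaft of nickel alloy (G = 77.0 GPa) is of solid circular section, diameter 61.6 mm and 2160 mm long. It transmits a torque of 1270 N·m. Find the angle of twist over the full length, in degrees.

J = πd⁴/32 = π(0.0616)⁴/32 = 1.414×10^-6 m⁴.
θ = T·L/(G·J) = 1270 × 2.16 / (77.0×10⁹ × 1.414×10^-6) = 0.02520 rad.

1.44°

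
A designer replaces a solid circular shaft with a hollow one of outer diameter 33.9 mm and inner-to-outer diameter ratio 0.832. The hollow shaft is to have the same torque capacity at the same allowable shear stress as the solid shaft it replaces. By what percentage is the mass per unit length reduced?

Equal τ_max and T ⇒ the solid shaft needs d_s³ = d_o³(1−k⁴), so d_s = 33.9·(1−0.832⁴)^(1/3) = 27.27 mm.
Area ratio A_h/A_s = d_o²(1−k²)/d_s² = (1−k²)/(1−k⁴)^(2/3) = 0.4755.
Mass saving = 1 − 0.4755 = 52.5 %.

52.5 %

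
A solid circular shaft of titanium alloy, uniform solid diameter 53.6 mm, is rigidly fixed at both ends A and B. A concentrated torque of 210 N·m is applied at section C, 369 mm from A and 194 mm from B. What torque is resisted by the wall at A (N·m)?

72.4 N·m

With uniform GJ and both ends fixed, compatibility θ_AC = θ_CB gives T_A·a = T_B·b, together with T_A + T_B = T₀.
T_A = T₀·b/(a+b) = 210.0·194/563.0 = 72.36 N·m; T_B = 137.6 N·m.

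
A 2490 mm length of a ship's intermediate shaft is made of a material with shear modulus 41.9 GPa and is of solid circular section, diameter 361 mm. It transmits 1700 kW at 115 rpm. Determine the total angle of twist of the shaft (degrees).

ω = 2π·115/60 = 12.04 rad/s, so T = P/ω = 1700×10³ / 12.04 = 141200 N·m.
J = πd⁴/32 = π(0.361)⁴/32 = 1.667×10^-3 m⁴.
θ = T·L/(G·J) = 141200 × 2.49 / (41.9×10⁹ × 1.667×10^-3) = 5.031×10^-3 rad.

0.288°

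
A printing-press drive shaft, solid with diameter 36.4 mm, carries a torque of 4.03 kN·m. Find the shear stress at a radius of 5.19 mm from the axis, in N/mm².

J = πd⁴/32 = π(0.0364)⁴/32 = 1.723×10^-7 m⁴.
Shear stress varies linearly with radius: τ = T·r/J = 4030 × 0.00519 / 1.723×10^-7 = 1.214×10^8 Pa.

121 N/mm²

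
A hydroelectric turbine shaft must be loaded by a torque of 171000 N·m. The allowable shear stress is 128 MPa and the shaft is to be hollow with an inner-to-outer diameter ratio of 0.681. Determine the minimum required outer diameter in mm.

For a hollow shaft with d_i/d_o = 0.681: τ_max = 16T/(π d_o³ (1−k⁴)), so d_o = [16T/(π τ_allow (1−k⁴))]^(1/3) = [16·171000/(π·1.28×10^8·0.7849)]^(1/3) = 0.2054 m.

205 mm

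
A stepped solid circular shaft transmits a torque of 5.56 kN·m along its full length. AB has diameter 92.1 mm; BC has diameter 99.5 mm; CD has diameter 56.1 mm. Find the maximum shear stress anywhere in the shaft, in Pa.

Under the same torque, τ_max = 16T/(πd³) is largest where d is smallest — segment CD (d = 56.1 mm).
τ_max = 16·5560/(π·(0.0561)³) = 1.604×10^8 Pa.

1.60e8 Pa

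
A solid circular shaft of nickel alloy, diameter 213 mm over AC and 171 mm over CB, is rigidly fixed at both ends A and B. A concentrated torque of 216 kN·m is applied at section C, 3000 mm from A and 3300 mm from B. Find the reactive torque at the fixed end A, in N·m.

157000 N·m

Compatibility: T_A·a/J_AC = T_B·b/J_CB with T_A + T_B = T₀.
J_AC = 2.02×10^-4 m⁴, J_CB = 8.39×10^-5 m⁴, so T_A = T₀·(J_AC/a)/((J_AC/a)+(J_CB/b)) = 156800 N·m, T_B = 59210 N·m.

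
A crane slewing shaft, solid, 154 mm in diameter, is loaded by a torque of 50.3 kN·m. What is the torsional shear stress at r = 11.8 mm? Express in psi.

1560 psi

J = πd⁴/32 = π(0.154)⁴/32 = 5.522×10^-5 m⁴.
Shear stress varies linearly with radius: τ = T·r/J = 50300 × 0.0118 / 5.522×10^-5 = 1.075×10^7 Pa.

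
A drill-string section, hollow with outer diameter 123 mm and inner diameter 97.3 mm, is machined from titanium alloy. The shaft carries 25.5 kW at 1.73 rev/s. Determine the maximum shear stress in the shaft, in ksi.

1.53 ksi

ω = 2π·1.73 = 10.87 rad/s, so T = P/ω = 25.5×10³ / 10.87 = 2346 N·m.
J = π(d_o⁴ − d_i⁴)/32 = π(0.123⁴ − 0.0973⁴)/32 = 1.367×10^-5 m⁴.
τ_max = T·r/J = 2346 × 0.0615 / 1.367×10^-5 = 1.055×10^7 Pa.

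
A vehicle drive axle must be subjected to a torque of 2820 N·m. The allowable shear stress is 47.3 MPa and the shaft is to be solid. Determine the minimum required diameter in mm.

For a solid shaft τ_max = 16T/(πd³), so d = (16T/(π τ_allow))^(1/3) = (16·2820/(π·4.73×10^7))^(1/3) = 0.06721 m.

67.2 mm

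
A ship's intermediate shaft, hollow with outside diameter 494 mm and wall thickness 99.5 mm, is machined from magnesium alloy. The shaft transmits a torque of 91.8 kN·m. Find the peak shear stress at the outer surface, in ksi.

0.644 ksi

J = π(d_o⁴ − d_i⁴)/32 = π(0.494⁴ − 0.295⁴)/32 = 5.103×10^-3 m⁴.
τ_max = T·r/J = 91800 × 0.247 / 5.103×10^-3 = 4.443×10^6 Pa.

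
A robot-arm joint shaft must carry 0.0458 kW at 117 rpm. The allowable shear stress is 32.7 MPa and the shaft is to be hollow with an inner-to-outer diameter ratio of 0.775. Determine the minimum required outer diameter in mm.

ω = 2π·117/60 = 12.25 rad/s, so T = P/ω = 0.0458×10³ / 12.25 = 3.738 N·m.
For a hollow shaft with d_i/d_o = 0.775: τ_max = 16T/(π d_o³ (1−k⁴)), so d_o = [16T/(π τ_allow (1−k⁴))]^(1/3) = [16·3.738/(π·3.27×10^7·0.6392)]^(1/3) = 0.009693 m.

9.69 mm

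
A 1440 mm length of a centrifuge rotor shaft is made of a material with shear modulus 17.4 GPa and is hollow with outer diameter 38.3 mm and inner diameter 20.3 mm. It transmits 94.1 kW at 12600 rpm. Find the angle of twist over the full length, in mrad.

ω = 2π·12600/60 = 1319 rad/s, so T = P/ω = 94.1×10³ / 1319 = 71.32 N·m.
J = π(d_o⁴ − d_i⁴)/32 = π(0.0383⁴ − 0.0203⁴)/32 = 1.946×10^-7 m⁴.
θ = T·L/(G·J) = 71.32 × 1.44 / (17.4×10⁹ × 1.946×10^-7) = 0.03033 rad.

30.3 mrad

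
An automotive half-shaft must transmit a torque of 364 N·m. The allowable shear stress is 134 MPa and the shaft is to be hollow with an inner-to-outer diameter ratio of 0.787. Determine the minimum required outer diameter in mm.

28.2 mm

For a hollow shaft with d_i/d_o = 0.787: τ_max = 16T/(π d_o³ (1−k⁴)), so d_o = [16T/(π τ_allow (1−k⁴))]^(1/3) = [16·364.0/(π·1.34×10^8·0.6164)]^(1/3) = 0.02821 m.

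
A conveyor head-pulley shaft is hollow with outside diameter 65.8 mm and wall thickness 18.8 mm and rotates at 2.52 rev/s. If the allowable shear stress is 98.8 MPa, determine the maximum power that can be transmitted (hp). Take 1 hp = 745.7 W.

113 hp

J = π(d_o⁴ − d_i⁴)/32 = π(0.0658⁴ − 0.0282⁴)/32 = 1.778×10^-6 m⁴.
T_max = τ_allow·J/r = 9.88×10^7 × 1.778×10^-6 / 0.0329 = 5340 N·m.
ω = 2π·2.52 = 15.83 rad/s, so P_max = T_max·ω = 8.456×10^4 W.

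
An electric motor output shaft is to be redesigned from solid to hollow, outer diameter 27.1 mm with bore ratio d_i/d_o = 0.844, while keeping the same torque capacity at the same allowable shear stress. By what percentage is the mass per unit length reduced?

53.9 %

Equal τ_max and T ⇒ the solid shaft needs d_s³ = d_o³(1−k⁴), so d_s = 27.1·(1−0.844⁴)^(1/3) = 21.40 mm.
Area ratio A_h/A_s = d_o²(1−k²)/d_s² = (1−k²)/(1−k⁴)^(2/3) = 0.4612.
Mass saving = 1 − 0.4612 = 53.9 %.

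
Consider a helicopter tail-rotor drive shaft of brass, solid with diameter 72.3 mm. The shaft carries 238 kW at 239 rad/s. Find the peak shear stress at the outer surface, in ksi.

ω = 239 rad/s, so T = P/ω = 238×10³ / 239.0 = 995.8 N·m.
J = πd⁴/32 = π(0.0723)⁴/32 = 2.683×10^-6 m⁴.
τ_max = T·r/J = 995.8 × 0.0362 / 2.683×10^-6 = 1.342×10^7 Pa.

1.95 ksi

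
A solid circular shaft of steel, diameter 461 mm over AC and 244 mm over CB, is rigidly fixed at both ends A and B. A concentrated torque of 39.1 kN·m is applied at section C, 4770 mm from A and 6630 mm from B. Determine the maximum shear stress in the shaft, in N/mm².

1.92 N/mm²

Compatibility: T_A·a/J_AC = T_B·b/J_CB with T_A + T_B = T₀.
J_AC = 4.43×10^-3 m⁴, J_CB = 3.48×10^-4 m⁴, so T_A = T₀·(J_AC/a)/((J_AC/a)+(J_CB/b)) = 37010 N·m, T_B = 2090 N·m.
τ in each portion: τ_AC = 1.92×10^6 Pa, τ_CB = 7.33×10^5 Pa; maximum is in AC.
τ_max = T_AC·r/J = 37010·0.231/4.43×10^-3 = 1.924×10^6 Pa.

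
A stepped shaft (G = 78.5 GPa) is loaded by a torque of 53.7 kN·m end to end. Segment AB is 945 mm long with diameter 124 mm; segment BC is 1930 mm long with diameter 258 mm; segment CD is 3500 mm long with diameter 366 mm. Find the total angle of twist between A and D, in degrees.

J_AB = π(0.124)⁴/32 = 2.32×10^-5 m⁴; J_BC = π(0.258)⁴/32 = 4.35×10^-4 m⁴; J_CD = π(0.366)⁴/32 = 1.76×10^-3 m⁴.
θ = (T/G)·Σ L_i/J_i = (53700/78.5×10⁹)·(0.945/2.32×10^-5 + 1.93/4.35×10^-4 + 3.50/1.76×10^-3) = 0.03225 rad.

1.85°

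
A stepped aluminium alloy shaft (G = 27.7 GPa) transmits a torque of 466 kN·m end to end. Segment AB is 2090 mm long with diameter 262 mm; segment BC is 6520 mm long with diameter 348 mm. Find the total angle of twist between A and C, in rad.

0.152 rad

J_AB = π(0.262)⁴/32 = 4.63×10^-4 m⁴; J_BC = π(0.348)⁴/32 = 1.44×10^-3 m⁴.
θ = (T/G)·Σ L_i/J_i = (466000/27.7×10⁹)·(2.09/4.63×10^-4 + 6.52/1.44×10^-3) = 0.1522 rad.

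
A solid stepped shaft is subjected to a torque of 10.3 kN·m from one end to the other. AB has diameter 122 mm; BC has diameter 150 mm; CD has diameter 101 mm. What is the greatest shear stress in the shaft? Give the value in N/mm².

Under the same torque, τ_max = 16T/(πd³) is largest where d is smallest — segment CD (d = 101 mm).
τ_max = 16·10300/(π·(0.101)³) = 5.091×10^7 Pa.

50.9 N/mm²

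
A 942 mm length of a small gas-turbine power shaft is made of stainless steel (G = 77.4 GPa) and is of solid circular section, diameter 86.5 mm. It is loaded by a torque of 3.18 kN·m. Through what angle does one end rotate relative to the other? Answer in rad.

J = πd⁴/32 = π(0.0865)⁴/32 = 5.496×10^-6 m⁴.
θ = T·L/(G·J) = 3180 × 0.942 / (77.4×10⁹ × 5.496×10^-6) = 7.042×10^-3 rad.

0.00704 rad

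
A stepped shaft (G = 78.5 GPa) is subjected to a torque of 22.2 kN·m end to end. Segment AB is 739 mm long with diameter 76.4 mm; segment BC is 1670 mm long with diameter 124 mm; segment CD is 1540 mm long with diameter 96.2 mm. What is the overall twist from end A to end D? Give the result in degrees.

7.71°

J_AB = π(0.0764)⁴/32 = 3.34×10^-6 m⁴; J_BC = π(0.124)⁴/32 = 2.32×10^-5 m⁴; J_CD = π(0.0962)⁴/32 = 8.41×10^-6 m⁴.
θ = (T/G)·Σ L_i/J_i = (22200/78.5×10⁹)·(0.739/3.34×10^-6 + 1.67/2.32×10^-5 + 1.54/8.41×10^-6) = 0.1346 rad.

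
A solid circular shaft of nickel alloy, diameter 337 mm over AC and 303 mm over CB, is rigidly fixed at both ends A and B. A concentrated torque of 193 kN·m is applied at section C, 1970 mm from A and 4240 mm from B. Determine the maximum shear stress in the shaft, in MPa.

19.7 MPa

Compatibility: T_A·a/J_AC = T_B·b/J_CB with T_A + T_B = T₀.
J_AC = 1.27×10^-3 m⁴, J_CB = 8.28×10^-4 m⁴, so T_A = T₀·(J_AC/a)/((J_AC/a)+(J_CB/b)) = 148000 N·m, T_B = 44950 N·m.
τ in each portion: τ_AC = 1.97×10^7 Pa, τ_CB = 8.23×10^6 Pa; maximum is in AC.
τ_max = T_AC·r/J = 148000·0.169/1.27×10^-3 = 1.970×10^7 Pa.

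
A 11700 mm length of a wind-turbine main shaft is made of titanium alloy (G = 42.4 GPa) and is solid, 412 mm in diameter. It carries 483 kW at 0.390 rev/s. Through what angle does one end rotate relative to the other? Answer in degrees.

1.10°

ω = 2π·0.390 = 2.450 rad/s, so T = P/ω = 483×10³ / 2.450 = 197100 N·m.
J = πd⁴/32 = π(0.412)⁴/32 = 2.829×10^-3 m⁴.
θ = T·L/(G·J) = 197100 × 11.7 / (42.4×10⁹ × 2.829×10^-3) = 0.01923 rad.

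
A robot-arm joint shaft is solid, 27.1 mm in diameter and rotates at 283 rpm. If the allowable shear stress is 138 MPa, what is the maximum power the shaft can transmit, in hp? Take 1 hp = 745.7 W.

21.4 hp

J = πd⁴/32 = π(0.0271)⁴/32 = 5.295×10^-8 m⁴.
T_max = τ_allow·J/r = 1.38×10^8 × 5.295×10^-8 / 0.0136 = 539.3 N·m.
ω = 2π·283/60 = 29.64 rad/s, so P_max = T_max·ω = 1.598×10^4 W.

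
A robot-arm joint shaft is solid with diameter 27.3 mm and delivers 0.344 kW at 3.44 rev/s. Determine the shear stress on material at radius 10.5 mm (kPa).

ω = 2π·3.44 = 21.61 rad/s, so T = P/ω = 0.344×10³ / 21.61 = 15.92 N·m.
J = πd⁴/32 = π(0.0273)⁴/32 = 5.453×10^-8 m⁴.
Shear stress varies linearly with radius: τ = T·r/J = 15.92 × 0.0105 / 5.453×10^-8 = 3.064×10^6 Pa.

3060 kPa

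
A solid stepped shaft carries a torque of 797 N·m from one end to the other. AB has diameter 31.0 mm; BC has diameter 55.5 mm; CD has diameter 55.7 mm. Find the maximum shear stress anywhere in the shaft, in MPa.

136 MPa

Under the same torque, τ_max = 16T/(πd³) is largest where d is smallest — segment AB (d = 31.0 mm).
τ_max = 16·797.0/(π·(0.0310)³) = 1.363×10^8 Pa.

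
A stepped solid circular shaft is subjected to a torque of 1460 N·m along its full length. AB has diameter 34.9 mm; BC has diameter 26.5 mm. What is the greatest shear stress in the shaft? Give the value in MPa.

Under the same torque, τ_max = 16T/(πd³) is largest where d is smallest — segment BC (d = 26.5 mm).
τ_max = 16·1460/(π·(0.0265)³) = 3.996×10^8 Pa.

400 MPa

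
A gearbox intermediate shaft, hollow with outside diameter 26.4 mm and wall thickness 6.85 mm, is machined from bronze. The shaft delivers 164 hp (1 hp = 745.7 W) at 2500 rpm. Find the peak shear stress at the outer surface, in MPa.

ω = 2π·2500/60 = 261.8 rad/s, so T = P/ω = 164×745.7 / 261.8 = 467.1 N·m.
J = π(d_o⁴ − d_i⁴)/32 = π(0.0264⁴ − 0.0127⁴)/32 = 4.513×10^-8 m⁴.
τ_max = T·r/J = 467.1 × 0.0132 / 4.513×10^-8 = 1.366×10^8 Pa.

137 MPa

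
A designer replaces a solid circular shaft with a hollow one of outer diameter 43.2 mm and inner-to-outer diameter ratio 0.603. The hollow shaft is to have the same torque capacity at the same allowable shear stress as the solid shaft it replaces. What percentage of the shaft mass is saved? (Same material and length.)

30.1 %

Equal τ_max and T ⇒ the solid shaft needs d_s³ = d_o³(1−k⁴), so d_s = 43.2·(1−0.603⁴)^(1/3) = 41.21 mm.
Area ratio A_h/A_s = d_o²(1−k²)/d_s² = (1−k²)/(1−k⁴)^(2/3) = 0.6995.
Mass saving = 1 − 0.6995 = 30.1 %.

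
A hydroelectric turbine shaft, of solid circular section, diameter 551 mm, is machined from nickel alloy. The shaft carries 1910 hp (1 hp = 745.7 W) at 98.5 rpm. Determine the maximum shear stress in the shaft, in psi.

ω = 2π·98.5/60 = 10.31 rad/s, so T = P/ω = 1910×745.7 / 10.31 = 138100 N·m.
J = πd⁴/32 = π(0.551)⁴/32 = 9.049×10^-3 m⁴.
τ_max = T·r/J = 138100 × 0.276 / 9.049×10^-3 = 4.204×10^6 Pa.

610 psi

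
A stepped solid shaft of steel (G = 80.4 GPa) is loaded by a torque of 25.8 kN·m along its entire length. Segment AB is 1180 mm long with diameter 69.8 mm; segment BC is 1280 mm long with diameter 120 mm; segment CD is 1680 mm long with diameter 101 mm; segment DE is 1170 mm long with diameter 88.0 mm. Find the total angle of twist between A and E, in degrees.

J_AB = π(0.0698)⁴/32 = 2.33×10^-6 m⁴; J_BC = π(0.120)⁴/32 = 2.04×10^-5 m⁴; J_CD = π(0.101)⁴/32 = 1.02×10^-5 m⁴; J_DE = π(0.0880)⁴/32 = 5.89×10^-6 m⁴.
θ = (T/G)·Σ L_i/J_i = (25800/80.4×10⁹)·(1.18/2.33×10^-6 + 1.28/2.04×10^-5 + 1.68/1.02×10^-5 + 1.17/5.89×10^-6) = 0.2992 rad.

17.1°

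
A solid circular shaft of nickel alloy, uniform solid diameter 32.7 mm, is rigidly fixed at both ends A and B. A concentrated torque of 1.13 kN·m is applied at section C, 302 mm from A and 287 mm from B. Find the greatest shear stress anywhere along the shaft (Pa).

With uniform GJ and both ends fixed, compatibility θ_AC = θ_CB gives T_A·a = T_B·b, together with T_A + T_B = T₀.
T_A = T₀·b/(a+b) = 1130·287/589.0 = 550.6 N·m; T_B = 579.4 N·m.
τ in each portion: τ_AC = 8.02×10^7 Pa, τ_CB = 8.44×10^7 Pa; maximum is in CB.
τ_max = T_CB·r/J = 579.4·0.0163/1.12×10^-7 = 8.439×10^7 Pa.

8.44e7 Pa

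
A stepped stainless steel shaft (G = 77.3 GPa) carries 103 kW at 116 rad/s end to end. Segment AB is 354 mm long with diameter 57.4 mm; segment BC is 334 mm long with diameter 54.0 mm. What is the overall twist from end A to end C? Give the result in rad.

ω = 116 rad/s, so T = P/ω = 103×10³ / 116.0 = 887.9 N·m.
J_AB = π(0.0574)⁴/32 = 1.07×10^-6 m⁴; J_BC = π(0.0540)⁴/32 = 8.35×10^-7 m⁴.
θ = (T/G)·Σ L_i/J_i = (887.9/77.3×10⁹)·(0.354/1.07×10^-6 + 0.334/8.35×10^-7) = 8.411×10^-3 rad.

0.00841 rad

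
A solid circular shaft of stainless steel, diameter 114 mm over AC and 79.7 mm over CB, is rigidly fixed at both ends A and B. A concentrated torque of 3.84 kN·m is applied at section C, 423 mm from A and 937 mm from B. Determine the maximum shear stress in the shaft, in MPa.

11.9 MPa

Compatibility: T_A·a/J_AC = T_B·b/J_CB with T_A + T_B = T₀.
J_AC = 1.66×10^-5 m⁴, J_CB = 3.96×10^-6 m⁴, so T_A = T₀·(J_AC/a)/((J_AC/a)+(J_CB/b)) = 3466 N·m, T_B = 373.8 N·m.
τ in each portion: τ_AC = 1.19×10^7 Pa, τ_CB = 3.76×10^6 Pa; maximum is in AC.
τ_max = T_AC·r/J = 3466·0.0570/1.66×10^-5 = 1.192×10^7 Pa.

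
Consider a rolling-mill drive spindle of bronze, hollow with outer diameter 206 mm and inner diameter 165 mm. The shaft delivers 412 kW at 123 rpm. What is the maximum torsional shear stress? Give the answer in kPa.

31700 kPa

ω = 2π·123/60 = 12.88 rad/s, so T = P/ω = 412×10³ / 12.88 = 31990 N·m.
J = π(d_o⁴ − d_i⁴)/32 = π(0.206⁴ − 0.165⁴)/32 = 1.040×10^-4 m⁴.
τ_max = T·r/J = 31990 × 0.103 / 1.040×10^-4 = 3.167×10^7 Pa.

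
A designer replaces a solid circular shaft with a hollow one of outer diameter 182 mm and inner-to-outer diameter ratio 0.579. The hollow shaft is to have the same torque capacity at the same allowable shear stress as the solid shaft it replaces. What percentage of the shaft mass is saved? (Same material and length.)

28.0 %

Equal τ_max and T ⇒ the solid shaft needs d_s³ = d_o³(1−k⁴), so d_s = 182·(1−0.579⁴)^(1/3) = 174.9 mm.
Area ratio A_h/A_s = d_o²(1−k²)/d_s² = (1−k²)/(1−k⁴)^(2/3) = 0.7197.
Mass saving = 1 − 0.7197 = 28.0 %.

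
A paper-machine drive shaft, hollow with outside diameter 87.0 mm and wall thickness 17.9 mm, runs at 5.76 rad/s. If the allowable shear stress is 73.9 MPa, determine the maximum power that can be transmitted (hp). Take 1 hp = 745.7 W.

65.0 hp

J = π(d_o⁴ − d_i⁴)/32 = π(0.0870⁴ − 0.0512⁴)/32 = 4.950×10^-6 m⁴.
T_max = τ_allow·J/r = 7.39×10^7 × 4.950×10^-6 / 0.0435 = 8409 N·m.
ω = 5.76 rad/s, so P_max = T_max·ω = 4.844×10^4 W.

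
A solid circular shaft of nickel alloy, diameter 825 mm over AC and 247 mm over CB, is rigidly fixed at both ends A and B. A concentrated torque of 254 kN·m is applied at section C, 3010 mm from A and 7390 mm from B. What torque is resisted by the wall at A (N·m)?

Compatibility: T_A·a/J_AC = T_B·b/J_CB with T_A + T_B = T₀.
J_AC = 0.0455 m⁴, J_CB = 3.65×10^-4 m⁴, so T_A = T₀·(J_AC/a)/((J_AC/a)+(J_CB/b)) = 253200 N·m, T_B = 828.5 N·m.

253000 N·m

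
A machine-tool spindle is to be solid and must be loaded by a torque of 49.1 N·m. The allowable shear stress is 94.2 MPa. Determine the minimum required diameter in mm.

For a solid shaft τ_max = 16T/(πd³), so d = (16T/(π τ_allow))^(1/3) = (16·49.10/(π·9.42×10^7))^(1/3) = 0.01385 m.

13.8 mm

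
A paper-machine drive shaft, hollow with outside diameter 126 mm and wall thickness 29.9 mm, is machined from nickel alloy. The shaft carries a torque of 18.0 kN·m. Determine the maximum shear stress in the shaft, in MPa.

49.6 MPa

J = π(d_o⁴ − d_i⁴)/32 = π(0.126⁴ − 0.0662⁴)/32 = 2.286×10^-5 m⁴.
τ_max = T·r/J = 18000 × 0.0630 / 2.286×10^-5 = 4.961×10^7 Pa.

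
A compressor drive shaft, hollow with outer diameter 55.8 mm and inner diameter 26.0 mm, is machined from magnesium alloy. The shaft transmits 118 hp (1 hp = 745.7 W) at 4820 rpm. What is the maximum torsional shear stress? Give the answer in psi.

ω = 2π·4820/60 = 504.7 rad/s, so T = P/ω = 118×745.7 / 504.7 = 174.3 N·m.
J = π(d_o⁴ − d_i⁴)/32 = π(0.0558⁴ − 0.0260⁴)/32 = 9.069×10^-7 m⁴.
τ_max = T·r/J = 174.3 × 0.0279 / 9.069×10^-7 = 5.363×10^6 Pa.

778 psi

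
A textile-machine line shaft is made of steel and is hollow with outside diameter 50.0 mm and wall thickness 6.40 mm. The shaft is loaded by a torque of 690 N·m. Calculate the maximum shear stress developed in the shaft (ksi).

5.88 ksi

J = π(d_o⁴ − d_i⁴)/32 = π(0.0500⁴ − 0.0372⁴)/32 = 4.256×10^-7 m⁴.
τ_max = T·r/J = 690.0 × 0.0250 / 4.256×10^-7 = 4.053×10^7 Pa.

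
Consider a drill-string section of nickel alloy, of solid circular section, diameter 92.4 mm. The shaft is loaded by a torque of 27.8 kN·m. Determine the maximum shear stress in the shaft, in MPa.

179 MPa

J = πd⁴/32 = π(0.0924)⁴/32 = 7.156×10^-6 m⁴.
τ_max = T·r/J = 27800 × 0.0462 / 7.156×10^-6 = 1.795×10^8 Pa.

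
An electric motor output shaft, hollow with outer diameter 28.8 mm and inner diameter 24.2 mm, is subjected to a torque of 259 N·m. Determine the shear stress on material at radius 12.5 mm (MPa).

95.6 MPa

J = π(d_o⁴ − d_i⁴)/32 = π(0.0288⁴ − 0.0242⁴)/32 = 3.387×10^-8 m⁴.
Shear stress varies linearly with radius: τ = T·r/J = 259.0 × 0.0125 / 3.387×10^-8 = 9.559×10^7 Pa.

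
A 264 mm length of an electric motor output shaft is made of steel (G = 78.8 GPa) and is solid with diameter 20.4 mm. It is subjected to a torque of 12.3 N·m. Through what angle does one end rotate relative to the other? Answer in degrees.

0.139°

J = πd⁴/32 = π(0.0204)⁴/32 = 1.700×10^-8 m⁴.
θ = T·L/(G·J) = 12.30 × 0.264 / (78.8×10⁹ × 1.700×10^-8) = 2.424×10^-3 rad.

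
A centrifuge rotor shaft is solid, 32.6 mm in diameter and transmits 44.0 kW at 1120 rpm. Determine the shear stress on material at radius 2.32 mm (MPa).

ω = 2π·1120/60 = 117.3 rad/s, so T = P/ω = 44.0×10³ / 117.3 = 375.2 N·m.
J = πd⁴/32 = π(0.0326)⁴/32 = 1.109×10^-7 m⁴.
Shear stress varies linearly with radius: τ = T·r/J = 375.2 × 0.00232 / 1.109×10^-7 = 7.849×10^6 Pa.

7.85 MPa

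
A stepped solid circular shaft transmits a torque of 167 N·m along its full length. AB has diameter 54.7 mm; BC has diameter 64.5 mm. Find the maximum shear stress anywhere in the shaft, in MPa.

5.20 MPa

Under the same torque, τ_max = 16T/(πd³) is largest where d is smallest — segment AB (d = 54.7 mm).
τ_max = 16·167.0/(π·(0.0547)³) = 5.197×10^6 Pa.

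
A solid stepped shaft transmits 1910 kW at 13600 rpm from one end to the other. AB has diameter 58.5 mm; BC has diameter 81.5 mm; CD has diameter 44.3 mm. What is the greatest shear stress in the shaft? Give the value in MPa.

ω = 2π·13600/60 = 1424 rad/s, so T = P/ω = 1910×10³ / 1424 = 1341 N·m.
Under the same torque, τ_max = 16T/(πd³) is largest where d is smallest — segment CD (d = 44.3 mm).
τ_max = 16·1341/(π·(0.0443)³) = 7.856×10^7 Pa.

78.6 MPa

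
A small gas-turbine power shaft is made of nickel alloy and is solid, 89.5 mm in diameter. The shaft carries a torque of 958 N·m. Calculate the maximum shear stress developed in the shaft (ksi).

0.987 ksi

J = πd⁴/32 = π(0.0895)⁴/32 = 6.299×10^-6 m⁴.
τ_max = T·r/J = 958.0 × 0.0447 / 6.299×10^-6 = 6.806×10^6 Pa.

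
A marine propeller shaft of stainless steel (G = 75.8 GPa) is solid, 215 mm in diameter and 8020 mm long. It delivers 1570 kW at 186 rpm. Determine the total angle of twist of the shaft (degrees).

2.33°

ω = 2π·186/60 = 19.48 rad/s, so T = P/ω = 1570×10³ / 19.48 = 80600 N·m.
J = πd⁴/32 = π(0.215)⁴/32 = 2.098×10^-4 m⁴.
θ = T·L/(G·J) = 80600 × 8.02 / (75.8×10⁹ × 2.098×10^-4) = 0.04065 rad.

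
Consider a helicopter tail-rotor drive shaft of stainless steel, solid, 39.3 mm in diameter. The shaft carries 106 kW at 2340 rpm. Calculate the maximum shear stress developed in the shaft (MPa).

36.3 MPa

ω = 2π·2340/60 = 245.0 rad/s, so T = P/ω = 106×10³ / 245.0 = 432.6 N·m.
J = πd⁴/32 = π(0.0393)⁴/32 = 2.342×10^-7 m⁴.
τ_max = T·r/J = 432.6 × 0.0196 / 2.342×10^-7 = 3.630×10^7 Pa.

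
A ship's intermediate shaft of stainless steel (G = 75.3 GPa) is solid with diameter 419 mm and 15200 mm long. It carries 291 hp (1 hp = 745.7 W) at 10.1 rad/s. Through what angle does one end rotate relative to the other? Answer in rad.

0.00143 rad

ω = 10.1 rad/s, so T = P/ω = 291×745.7 / 10.10 = 21490 N·m.
J = πd⁴/32 = π(0.419)⁴/32 = 3.026×10^-3 m⁴.
θ = T·L/(G·J) = 21490 × 15.2 / (75.3×10⁹ × 3.026×10^-3) = 1.433×10^-3 rad.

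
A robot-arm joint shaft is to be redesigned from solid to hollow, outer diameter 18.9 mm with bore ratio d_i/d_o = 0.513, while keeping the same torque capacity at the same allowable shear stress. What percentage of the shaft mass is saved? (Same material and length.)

22.7 %

Equal τ_max and T ⇒ the solid shaft needs d_s³ = d_o³(1−k⁴), so d_s = 18.9·(1−0.513⁴)^(1/3) = 18.45 mm.
Area ratio A_h/A_s = d_o²(1−k²)/d_s² = (1−k²)/(1−k⁴)^(2/3) = 0.7729.
Mass saving = 1 − 0.7729 = 22.7 %.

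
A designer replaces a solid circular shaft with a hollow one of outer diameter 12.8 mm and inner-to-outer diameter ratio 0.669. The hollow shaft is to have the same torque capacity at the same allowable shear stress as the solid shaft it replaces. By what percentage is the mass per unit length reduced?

35.9 %

Equal τ_max and T ⇒ the solid shaft needs d_s³ = d_o³(1−k⁴), so d_s = 12.8·(1−0.669⁴)^(1/3) = 11.88 mm.
Area ratio A_h/A_s = d_o²(1−k²)/d_s² = (1−k²)/(1−k⁴)^(2/3) = 0.6412.
Mass saving = 1 − 0.6412 = 35.9 %.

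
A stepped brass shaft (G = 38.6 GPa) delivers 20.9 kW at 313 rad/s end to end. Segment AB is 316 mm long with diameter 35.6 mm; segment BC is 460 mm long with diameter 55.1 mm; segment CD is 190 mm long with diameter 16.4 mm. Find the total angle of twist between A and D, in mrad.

50.6 mrad

ω = 313 rad/s, so T = P/ω = 20.9×10³ / 313.0 = 66.77 N·m.
J_AB = π(0.0356)⁴/32 = 1.58×10^-7 m⁴; J_BC = π(0.0551)⁴/32 = 9.05×10^-7 m⁴; J_CD = π(0.0164)⁴/32 = 7.10×10^-9 m⁴.
θ = (T/G)·Σ L_i/J_i = (66.77/38.6×10⁹)·(0.316/1.58×10^-7 + 0.460/9.05×10^-7 + 0.190/7.10×10^-9) = 0.05063 rad.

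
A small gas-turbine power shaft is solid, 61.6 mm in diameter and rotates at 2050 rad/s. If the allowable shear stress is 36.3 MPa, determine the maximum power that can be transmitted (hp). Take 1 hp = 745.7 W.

J = πd⁴/32 = π(0.0616)⁴/32 = 1.414×10^-6 m⁴.
T_max = τ_allow·J/r = 3.63×10^7 × 1.414×10^-6 / 0.0308 = 1666 N·m.
ω = 2050 rad/s, so P_max = T_max·ω = 3.415×10^6 W.

4580 hp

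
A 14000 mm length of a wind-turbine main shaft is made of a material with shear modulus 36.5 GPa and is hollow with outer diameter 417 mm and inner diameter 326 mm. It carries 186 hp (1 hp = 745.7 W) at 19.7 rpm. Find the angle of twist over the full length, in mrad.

13.9 mrad

ω = 2π·19.7/60 = 2.063 rad/s, so T = P/ω = 186×745.7 / 2.063 = 67230 N·m.
J = π(d_o⁴ − d_i⁴)/32 = π(0.417⁴ − 0.326⁴)/32 = 1.860×10^-3 m⁴.
θ = T·L/(G·J) = 67230 × 14.0 / (36.5×10⁹ × 1.860×10^-3) = 0.01387 rad.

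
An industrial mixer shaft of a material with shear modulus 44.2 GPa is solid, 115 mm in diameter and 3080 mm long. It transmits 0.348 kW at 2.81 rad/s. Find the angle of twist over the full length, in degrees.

0.0288°

ω = 2.81 rad/s, so T = P/ω = 0.348×10³ / 2.810 = 123.8 N·m.
J = πd⁴/32 = π(0.115)⁴/32 = 1.717×10^-5 m⁴.
θ = T·L/(G·J) = 123.8 × 3.08 / (44.2×10⁹ × 1.717×10^-5) = 5.026×10^-4 rad.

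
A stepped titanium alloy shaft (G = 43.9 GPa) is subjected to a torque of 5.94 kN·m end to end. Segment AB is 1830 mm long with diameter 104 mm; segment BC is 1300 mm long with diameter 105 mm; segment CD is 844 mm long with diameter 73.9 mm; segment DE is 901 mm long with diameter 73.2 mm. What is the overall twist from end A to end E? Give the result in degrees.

J_AB = π(0.104)⁴/32 = 1.15×10^-5 m⁴; J_BC = π(0.105)⁴/32 = 1.19×10^-5 m⁴; J_CD = π(0.0739)⁴/32 = 2.93×10^-6 m⁴; J_DE = π(0.0732)⁴/32 = 2.82×10^-6 m⁴.
θ = (T/G)·Σ L_i/J_i = (5940/43.9×10⁹)·(1.83/1.15×10^-5 + 1.30/1.19×10^-5 + 0.844/2.93×10^-6 + 0.901/2.82×10^-6) = 0.1186 rad.

6.79°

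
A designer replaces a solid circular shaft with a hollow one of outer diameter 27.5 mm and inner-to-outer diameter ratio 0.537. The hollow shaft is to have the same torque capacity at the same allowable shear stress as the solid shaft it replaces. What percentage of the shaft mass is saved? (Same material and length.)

Equal τ_max and T ⇒ the solid shaft needs d_s³ = d_o³(1−k⁴), so d_s = 27.5·(1−0.537⁴)^(1/3) = 26.72 mm.
Area ratio A_h/A_s = d_o²(1−k²)/d_s² = (1−k²)/(1−k⁴)^(2/3) = 0.7540.
Mass saving = 1 − 0.7540 = 24.6 %.

24.6 %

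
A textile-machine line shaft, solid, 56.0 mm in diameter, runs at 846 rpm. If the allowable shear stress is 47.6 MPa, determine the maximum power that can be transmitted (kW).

J = πd⁴/32 = π(0.0560)⁴/32 = 9.655×10^-7 m⁴.
T_max = τ_allow·J/r = 4.76×10^7 × 9.655×10^-7 / 0.0280 = 1641 N·m.
ω = 2π·846/60 = 88.59 rad/s, so P_max = T_max·ω = 1.454×10^5 W.

145 kW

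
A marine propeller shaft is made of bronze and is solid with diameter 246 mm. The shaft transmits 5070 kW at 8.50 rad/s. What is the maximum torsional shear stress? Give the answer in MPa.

204 MPa

ω = 8.50 rad/s, so T = P/ω = 5070×10³ / 8.500 = 596500 N·m.
J = πd⁴/32 = π(0.246)⁴/32 = 3.595×10^-4 m⁴.
τ_max = T·r/J = 596500 × 0.123 / 3.595×10^-4 = 2.041×10^8 Pa.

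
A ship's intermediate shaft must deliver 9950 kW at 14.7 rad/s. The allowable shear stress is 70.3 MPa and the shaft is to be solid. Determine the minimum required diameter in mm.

366 mm

ω = 14.7 rad/s, so T = P/ω = 9950×10³ / 14.70 = 676900 N·m.
For a solid shaft τ_max = 16T/(πd³), so d = (16T/(π τ_allow))^(1/3) = (16·676900/(π·7.03×10^7))^(1/3) = 0.3660 m.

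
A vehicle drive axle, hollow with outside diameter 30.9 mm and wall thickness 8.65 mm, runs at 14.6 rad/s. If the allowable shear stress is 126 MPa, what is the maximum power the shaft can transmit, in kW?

J = π(d_o⁴ − d_i⁴)/32 = π(0.0309⁴ − 0.0136⁴)/32 = 8.614×10^-8 m⁴.
T_max = τ_allow·J/r = 1.26×10^8 × 8.614×10^-8 / 0.0154 = 702.5 N·m.
ω = 14.6 rad/s, so P_max = T_max·ω = 1.026×10^4 W.

10.3 kW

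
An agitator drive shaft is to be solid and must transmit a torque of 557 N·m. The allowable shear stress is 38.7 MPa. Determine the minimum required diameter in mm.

For a solid shaft τ_max = 16T/(πd³), so d = (16T/(π τ_allow))^(1/3) = (16·557.0/(π·3.87×10^7))^(1/3) = 0.04185 m.

41.9 mm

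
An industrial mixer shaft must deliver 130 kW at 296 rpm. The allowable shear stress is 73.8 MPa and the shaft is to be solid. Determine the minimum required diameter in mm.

66.1 mm

ω = 2π·296/60 = 31.00 rad/s, so T = P/ω = 130×10³ / 31.00 = 4194 N·m.
For a solid shaft τ_max = 16T/(πd³), so d = (16T/(π τ_allow))^(1/3) = (16·4194/(π·7.38×10^7))^(1/3) = 0.06615 m.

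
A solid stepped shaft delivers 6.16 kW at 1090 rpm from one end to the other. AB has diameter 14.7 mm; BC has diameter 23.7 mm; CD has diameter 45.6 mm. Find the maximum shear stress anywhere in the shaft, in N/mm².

86.5 N/mm²

ω = 2π·1090/60 = 114.1 rad/s, so T = P/ω = 6.16×10³ / 114.1 = 53.97 N·m.
Under the same torque, τ_max = 16T/(πd³) is largest where d is smallest — segment AB (d = 14.7 mm).
τ_max = 16·53.97/(π·(0.0147)³) = 8.653×10^7 Pa.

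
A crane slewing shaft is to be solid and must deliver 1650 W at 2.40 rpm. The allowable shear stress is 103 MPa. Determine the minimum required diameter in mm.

68.7 mm

ω = 2π·2.40/60 = 0.2513 rad/s, so T = P/ω = 1650 / 0.2513 = 6565 N·m.
For a solid shaft τ_max = 16T/(πd³), so d = (16T/(π τ_allow))^(1/3) = (16·6565/(π·1.03×10^8))^(1/3) = 0.06873 m.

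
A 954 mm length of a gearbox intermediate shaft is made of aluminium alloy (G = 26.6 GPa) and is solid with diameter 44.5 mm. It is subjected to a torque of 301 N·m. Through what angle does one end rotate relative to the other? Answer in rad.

J = πd⁴/32 = π(0.0445)⁴/32 = 3.850×10^-7 m⁴.
θ = T·L/(G·J) = 301.0 × 0.954 / (26.6×10⁹ × 3.850×10^-7) = 0.02804 rad.

0.0280 rad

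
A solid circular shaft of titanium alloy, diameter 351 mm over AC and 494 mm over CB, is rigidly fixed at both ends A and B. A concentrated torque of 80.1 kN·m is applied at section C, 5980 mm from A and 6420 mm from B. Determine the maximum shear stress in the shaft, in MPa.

Compatibility: T_A·a/J_AC = T_B·b/J_CB with T_A + T_B = T₀.
J_AC = 1.49×10^-3 m⁴, J_CB = 5.85×10^-3 m⁴, so T_A = T₀·(J_AC/a)/((J_AC/a)+(J_CB/b)) = 17210 N·m, T_B = 62890 N·m.
τ in each portion: τ_AC = 2.03×10^6 Pa, τ_CB = 2.66×10^6 Pa; maximum is in CB.
τ_max = T_CB·r/J = 62890·0.247/5.85×10^-3 = 2.657×10^6 Pa.

2.66 MPa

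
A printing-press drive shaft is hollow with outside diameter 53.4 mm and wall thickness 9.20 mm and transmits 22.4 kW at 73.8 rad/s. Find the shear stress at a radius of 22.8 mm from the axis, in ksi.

1.54 ksi

ω = 73.8 rad/s, so T = P/ω = 22.4×10³ / 73.80 = 303.5 N·m.
J = π(d_o⁴ − d_i⁴)/32 = π(0.0534⁴ − 0.0350⁴)/32 = 6.510×10^-7 m⁴.
Shear stress varies linearly with radius: τ = T·r/J = 303.5 × 0.0228 / 6.510×10^-7 = 1.063×10^7 Pa.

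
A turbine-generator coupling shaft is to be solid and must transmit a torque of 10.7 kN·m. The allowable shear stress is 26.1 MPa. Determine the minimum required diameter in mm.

128 mm

For a solid shaft τ_max = 16T/(πd³), so d = (16T/(π τ_allow))^(1/3) = (16·10700/(π·2.61×10^7))^(1/3) = 0.1278 m.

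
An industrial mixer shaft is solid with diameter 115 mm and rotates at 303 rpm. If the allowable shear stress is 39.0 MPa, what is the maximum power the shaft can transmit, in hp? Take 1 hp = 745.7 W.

496 hp

J = πd⁴/32 = π(0.115)⁴/32 = 1.717×10^-5 m⁴.
T_max = τ_allow·J/r = 3.90×10^7 × 1.717×10^-5 / 0.0575 = 11650 N·m.
ω = 2π·303/60 = 31.73 rad/s, so P_max = T_max·ω = 3.695×10^5 W.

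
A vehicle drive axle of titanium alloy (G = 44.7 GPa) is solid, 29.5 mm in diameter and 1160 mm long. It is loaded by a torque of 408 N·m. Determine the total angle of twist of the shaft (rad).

0.142 rad

J = πd⁴/32 = π(0.0295)⁴/32 = 7.435×10^-8 m⁴.
θ = T·L/(G·J) = 408.0 × 1.16 / (44.7×10⁹ × 7.435×10^-8) = 0.1424 rad.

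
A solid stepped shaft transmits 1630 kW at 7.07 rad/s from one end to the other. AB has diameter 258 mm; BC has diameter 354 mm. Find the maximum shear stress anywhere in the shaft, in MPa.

68.4 MPa

ω = 7.07 rad/s, so T = P/ω = 1630×10³ / 7.070 = 230600 N·m.
Under the same torque, τ_max = 16T/(πd³) is largest where d is smallest — segment AB (d = 258 mm).
τ_max = 16·230600/(π·(0.258)³) = 6.837×10^7 Pa.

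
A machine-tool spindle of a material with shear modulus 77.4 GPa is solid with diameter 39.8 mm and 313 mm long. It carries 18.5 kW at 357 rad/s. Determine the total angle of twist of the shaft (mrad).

ω = 357 rad/s, so T = P/ω = 18.5×10³ / 357.0 = 51.82 N·m.
J = πd⁴/32 = π(0.0398)⁴/32 = 2.463×10^-7 m⁴.
θ = T·L/(G·J) = 51.82 × 0.313 / (77.4×10⁹ × 2.463×10^-7) = 8.507×10^-4 rad.

0.851 mrad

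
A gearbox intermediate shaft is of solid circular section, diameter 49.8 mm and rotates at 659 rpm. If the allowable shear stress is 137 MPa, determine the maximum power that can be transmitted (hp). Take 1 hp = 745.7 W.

307 hp

J = πd⁴/32 = π(0.0498)⁴/32 = 6.038×10^-7 m⁴.
T_max = τ_allow·J/r = 1.37×10^8 × 6.038×10^-7 / 0.0249 = 3322 N·m.
ω = 2π·659/60 = 69.01 rad/s, so P_max = T_max·ω = 2.293×10^5 W.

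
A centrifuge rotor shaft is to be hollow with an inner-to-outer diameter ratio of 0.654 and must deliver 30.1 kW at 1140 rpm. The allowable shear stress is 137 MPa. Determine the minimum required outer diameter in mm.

ω = 2π·1140/60 = 119.4 rad/s, so T = P/ω = 30.1×10³ / 119.4 = 252.1 N·m.
For a hollow shaft with d_i/d_o = 0.654: τ_max = 16T/(π d_o³ (1−k⁴)), so d_o = [16T/(π τ_allow (1−k⁴))]^(1/3) = [16·252.1/(π·1.37×10^8·0.8171)]^(1/3) = 0.02255 m.

22.6 mm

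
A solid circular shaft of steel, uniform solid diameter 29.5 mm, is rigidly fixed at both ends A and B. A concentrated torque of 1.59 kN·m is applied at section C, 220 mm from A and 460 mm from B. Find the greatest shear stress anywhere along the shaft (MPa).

213 MPa

With uniform GJ and both ends fixed, compatibility θ_AC = θ_CB gives T_A·a = T_B·b, together with T_A + T_B = T₀.
T_A = T₀·b/(a+b) = 1590·460/680.0 = 1076 N·m; T_B = 514.4 N·m.
τ in each portion: τ_AC = 2.13×10^8 Pa, τ_CB = 1.02×10^8 Pa; maximum is in AC.
τ_max = T_AC·r/J = 1076·0.0147/7.44×10^-8 = 2.134×10^8 Pa.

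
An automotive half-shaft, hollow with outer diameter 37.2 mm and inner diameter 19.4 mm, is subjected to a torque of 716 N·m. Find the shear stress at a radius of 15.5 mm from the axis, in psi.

J = π(d_o⁴ − d_i⁴)/32 = π(0.0372⁴ − 0.0194⁴)/32 = 1.741×10^-7 m⁴.
Shear stress varies linearly with radius: τ = T·r/J = 716.0 × 0.0155 / 1.741×10^-7 = 6.375×10^7 Pa.

9250 psi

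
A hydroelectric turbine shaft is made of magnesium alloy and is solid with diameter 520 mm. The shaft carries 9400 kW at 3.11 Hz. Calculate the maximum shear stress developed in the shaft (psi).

2530 psi

ω = 2π·3.11 = 19.54 rad/s, so T = P/ω = 9400×10³ / 19.54 = 481000 N·m.
J = πd⁴/32 = π(0.520)⁴/32 = 7.178×10^-3 m⁴.
τ_max = T·r/J = 481000 × 0.260 / 7.178×10^-3 = 1.742×10^7 Pa.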